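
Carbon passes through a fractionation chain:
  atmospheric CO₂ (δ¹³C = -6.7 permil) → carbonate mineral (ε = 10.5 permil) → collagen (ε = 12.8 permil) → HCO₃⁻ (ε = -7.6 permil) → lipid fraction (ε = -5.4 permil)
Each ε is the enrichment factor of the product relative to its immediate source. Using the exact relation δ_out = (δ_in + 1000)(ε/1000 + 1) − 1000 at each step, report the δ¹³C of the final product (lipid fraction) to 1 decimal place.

3.4 permil

step 1: δ = (-6.70 + 1000)·(10.5/1000 + 1) − 1000 = 3.73 permil
step 2: δ = (3.73 + 1000)·(12.8/1000 + 1) − 1000 = 16.58 permil
step 3: δ = (16.58 + 1000)·(-7.6/1000 + 1) − 1000 = 8.85 permil
step 4: δ = (8.85 + 1000)·(-5.4/1000 + 1) − 1000 = 3.40 permil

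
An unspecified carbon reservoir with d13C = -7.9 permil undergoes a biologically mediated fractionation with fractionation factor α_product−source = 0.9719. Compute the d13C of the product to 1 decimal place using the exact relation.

δ_product = (δ_source + 1000)·α − 1000
δ_product = (-7.9 + 1000) × 0.9719 − 1000
δ_product = 964.222 − 1000 = -35.78 permil

-35.8 permil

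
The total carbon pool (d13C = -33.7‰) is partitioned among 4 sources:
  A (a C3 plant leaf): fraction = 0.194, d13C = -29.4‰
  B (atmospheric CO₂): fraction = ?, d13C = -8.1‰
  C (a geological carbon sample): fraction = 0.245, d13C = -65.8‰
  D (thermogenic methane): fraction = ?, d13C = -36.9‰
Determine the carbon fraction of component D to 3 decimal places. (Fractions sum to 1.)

0.255

Let f_D and f_B be the unknown fractions; fractions sum to 1 so f_D + f_B = 0.561.
Mass balance: Σ fᵢ·δᵢ = δ_bulk ⇒ f_D·(-36.9) + f_B·(-8.1) = -33.7 − (-21.825) = -11.875
Substitute f_B = 0.561 − f_D:
f_D·(-36.9 − -8.1) = -11.875 − 0.561×(-8.1) = -7.331
f_D = -7.331 / -28.8 = 0.2546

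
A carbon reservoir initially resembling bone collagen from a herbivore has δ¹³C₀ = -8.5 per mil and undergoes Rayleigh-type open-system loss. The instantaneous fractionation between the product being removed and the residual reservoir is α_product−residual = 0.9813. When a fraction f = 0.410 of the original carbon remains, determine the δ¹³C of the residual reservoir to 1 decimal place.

Rayleigh residual: δ_res = (δ₀ + 1000)·f^(α−1) − 1000
α − 1 = -0.01870
f^(α−1) = 0.410^(-0.01870) = 1.016813
δ_res = (-8.5 + 1000) × 1.016813 − 1000 = 1008.170 − 1000 = 8.17 per mil

8.2 per mil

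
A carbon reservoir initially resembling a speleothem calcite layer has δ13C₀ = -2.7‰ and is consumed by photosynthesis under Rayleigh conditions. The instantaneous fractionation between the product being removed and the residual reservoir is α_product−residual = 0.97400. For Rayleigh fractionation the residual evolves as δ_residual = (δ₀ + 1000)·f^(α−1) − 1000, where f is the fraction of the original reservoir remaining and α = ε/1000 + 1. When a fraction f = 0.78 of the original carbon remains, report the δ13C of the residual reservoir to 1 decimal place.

3.8‰

Rayleigh residual: δ_res = (δ₀ + 1000)·f^(α−1) − 1000
α − 1 = -0.02600
f^(α−1) = 0.78^(-0.02600) = 1.006481
δ_res = (-2.7 + 1000) × 1.006481 − 1000 = 1003.763 − 1000 = 3.76‰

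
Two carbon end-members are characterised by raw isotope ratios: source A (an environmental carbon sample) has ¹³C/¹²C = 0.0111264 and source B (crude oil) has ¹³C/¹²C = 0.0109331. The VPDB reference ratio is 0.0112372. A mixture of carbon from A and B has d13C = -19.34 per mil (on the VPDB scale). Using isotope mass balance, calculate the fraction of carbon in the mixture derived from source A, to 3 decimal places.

δ_A = (0.0111264/0.0112372 − 1)×1000 = (0.990140 − 1)×1000 = -9.860 per mil
δ_B = (0.0109331/0.0112372 − 1)×1000 = (0.972938 − 1)×1000 = -27.062 per mil
f_A = (δ_mix − δ_B)/(δ_A − δ_B) = (-19.34 − (-27.062))/(-9.860 − (-27.062))
f_A = 7.722 / 17.202 = 0.4489

0.449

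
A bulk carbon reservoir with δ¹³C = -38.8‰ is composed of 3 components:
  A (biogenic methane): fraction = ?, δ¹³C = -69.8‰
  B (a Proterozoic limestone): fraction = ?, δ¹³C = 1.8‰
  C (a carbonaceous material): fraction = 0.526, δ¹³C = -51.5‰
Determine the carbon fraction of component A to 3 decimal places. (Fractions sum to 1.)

0.175

Let f_A and f_B be the unknown fractions; fractions sum to 1 so f_A + f_B = 0.474.
Mass balance: Σ fᵢ·δᵢ = δ_bulk ⇒ f_A·(-69.8) + f_B·(1.8) = -38.8 − (-27.089) = -11.711
Substitute f_B = 0.474 − f_A:
f_A·(-69.8 − 1.8) = -11.711 − 0.474×(1.8) = -12.564
f_A = -12.564 / -71.6 = 0.1755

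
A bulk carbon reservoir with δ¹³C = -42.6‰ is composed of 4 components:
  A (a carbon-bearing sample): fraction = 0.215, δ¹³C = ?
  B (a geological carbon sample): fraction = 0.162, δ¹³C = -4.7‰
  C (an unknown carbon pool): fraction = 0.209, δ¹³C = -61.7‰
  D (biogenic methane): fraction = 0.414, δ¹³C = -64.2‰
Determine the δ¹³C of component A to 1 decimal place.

-11.0‰

Isotope mass balance: δ_bulk = Σ fᵢ·δᵢ.
-42.6 = 0.215×δ_A + 0.162×(-4.7) + 0.209×(-61.7) + 0.414×(-64.2)
0.215·δ_A = -42.6 − (-40.236) = -2.364
δ_A = -2.364 / 0.215 = -11.00‰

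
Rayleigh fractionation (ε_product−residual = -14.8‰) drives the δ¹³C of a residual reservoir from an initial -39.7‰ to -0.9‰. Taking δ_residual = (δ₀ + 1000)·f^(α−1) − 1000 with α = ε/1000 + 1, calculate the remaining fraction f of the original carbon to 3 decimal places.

α − 1 = ε/1000 = -0.0148
(δ_res + 1000)/(δ₀ + 1000) = (-0.9 + 1000)/(-39.7 + 1000) = 999.1/960.3 = 1.040404
f = 1.040404^(1/-0.0148) = exp(ln(1.040404)/-0.0148) = exp(0.03961/-0.0148)
f = exp(-2.6763) = 0.0688

0.069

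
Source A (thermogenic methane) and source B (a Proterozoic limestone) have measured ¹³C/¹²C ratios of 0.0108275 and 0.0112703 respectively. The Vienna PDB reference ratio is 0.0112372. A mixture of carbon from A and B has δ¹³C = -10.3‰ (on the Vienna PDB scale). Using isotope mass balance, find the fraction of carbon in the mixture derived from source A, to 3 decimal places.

0.336

δ_A = (0.0108275/0.0112372 − 1)×1000 = (0.963541 − 1)×1000 = -36.459‰
δ_B = (0.0112703/0.0112372 − 1)×1000 = (1.002946 − 1)×1000 = 2.946‰
f_A = (δ_mix − δ_B)/(δ_A − δ_B) = (-10.3 − (2.946))/(-36.459 − (2.946))
f_A = -13.246 / -39.405 = 0.3361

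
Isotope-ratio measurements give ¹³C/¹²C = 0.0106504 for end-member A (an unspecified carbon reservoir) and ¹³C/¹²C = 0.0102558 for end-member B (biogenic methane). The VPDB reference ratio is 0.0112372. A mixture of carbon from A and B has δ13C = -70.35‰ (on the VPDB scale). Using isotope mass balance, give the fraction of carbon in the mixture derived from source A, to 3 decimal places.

δ_A = (0.0106504/0.0112372 − 1)×1000 = (0.947781 − 1)×1000 = -52.219‰
δ_B = (0.0102558/0.0112372 − 1)×1000 = (0.912665 − 1)×1000 = -87.335‰
f_A = (δ_mix − δ_B)/(δ_A − δ_B) = (-70.35 − (-87.335))/(-52.219 − (-87.335))
f_A = 16.985 / 35.116 = 0.4837

0.484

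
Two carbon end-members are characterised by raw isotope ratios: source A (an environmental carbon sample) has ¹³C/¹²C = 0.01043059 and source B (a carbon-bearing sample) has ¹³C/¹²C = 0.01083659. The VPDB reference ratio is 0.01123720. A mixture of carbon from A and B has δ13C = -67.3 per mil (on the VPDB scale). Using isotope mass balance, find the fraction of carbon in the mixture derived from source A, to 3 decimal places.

δ_A = (0.01043059/0.01123720 − 1)×1000 = (0.928220 − 1)×1000 = -71.780 per mil
δ_B = (0.01083659/0.01123720 − 1)×1000 = (0.964350 − 1)×1000 = -35.650 per mil
f_A = (δ_mix − δ_B)/(δ_A − δ_B) = (-67.3 − (-35.650))/(-71.780 − (-35.650))
f_A = -31.650 / -36.130 = 0.8760

0.876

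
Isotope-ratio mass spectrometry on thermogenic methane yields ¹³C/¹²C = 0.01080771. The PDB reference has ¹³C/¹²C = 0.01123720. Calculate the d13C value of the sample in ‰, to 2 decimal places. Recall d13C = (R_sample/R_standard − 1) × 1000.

-38.22‰

d13C = (R_sample / R_standard − 1) × 1000
R_sample / R_standard = 0.01080771 / 0.01123720 = 0.961780
d13C = (0.961780 − 1) × 1000 = -38.220‰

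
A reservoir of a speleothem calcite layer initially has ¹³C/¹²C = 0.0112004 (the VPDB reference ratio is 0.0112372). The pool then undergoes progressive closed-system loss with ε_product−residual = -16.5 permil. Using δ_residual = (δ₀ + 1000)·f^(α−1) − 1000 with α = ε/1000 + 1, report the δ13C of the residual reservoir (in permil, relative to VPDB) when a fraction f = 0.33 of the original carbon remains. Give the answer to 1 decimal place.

δ₀ = (0.0112004/0.0112372 − 1)×1000 = (0.996725 − 1)×1000 = -3.275 permil
α − 1 = ε/1000 = -0.0165
f^(α−1) = 0.33^(-0.0165) = 1.018461
δ_res = (-3.275 + 1000) × 1.018461 − 1000 = 1015.126 − 1000 = 15.13 permil

15.1 permil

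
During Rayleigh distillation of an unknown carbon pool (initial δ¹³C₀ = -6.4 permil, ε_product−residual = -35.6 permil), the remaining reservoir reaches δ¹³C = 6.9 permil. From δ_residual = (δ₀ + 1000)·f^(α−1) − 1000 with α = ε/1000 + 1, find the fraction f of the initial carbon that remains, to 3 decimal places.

α − 1 = ε/1000 = -0.0356
(δ_res + 1000)/(δ₀ + 1000) = (6.9 + 1000)/(-6.4 + 1000) = 1006.9/993.6 = 1.013386
f = 1.013386^(1/-0.0356) = exp(ln(1.013386)/-0.0356) = exp(0.01330/-0.0356)
f = exp(-0.3735) = 0.6883

0.688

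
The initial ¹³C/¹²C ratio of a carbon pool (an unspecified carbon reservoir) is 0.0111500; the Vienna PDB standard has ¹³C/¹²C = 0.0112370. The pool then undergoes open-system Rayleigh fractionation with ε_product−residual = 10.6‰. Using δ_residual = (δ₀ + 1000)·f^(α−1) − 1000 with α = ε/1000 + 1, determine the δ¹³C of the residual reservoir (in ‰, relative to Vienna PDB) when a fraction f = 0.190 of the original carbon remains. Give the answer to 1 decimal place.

δ₀ = (0.0111500/0.0112370 − 1)×1000 = (0.992258 − 1)×1000 = -7.742‰
α − 1 = ε/1000 = 0.0106
f^(α−1) = 0.190^(0.0106) = 0.982550
δ_res = (-7.742 + 1000) × 0.982550 − 1000 = 974.943 − 1000 = -25.06‰

-25.1‰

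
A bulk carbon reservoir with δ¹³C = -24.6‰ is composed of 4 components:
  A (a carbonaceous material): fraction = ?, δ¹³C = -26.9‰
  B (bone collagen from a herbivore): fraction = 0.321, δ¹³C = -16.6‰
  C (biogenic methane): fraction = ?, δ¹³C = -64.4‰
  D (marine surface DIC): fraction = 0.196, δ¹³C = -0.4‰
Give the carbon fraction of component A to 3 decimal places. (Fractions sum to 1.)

0.318

Let f_A and f_C be the unknown fractions; fractions sum to 1 so f_A + f_C = 0.483.
Mass balance: Σ fᵢ·δᵢ = δ_bulk ⇒ f_A·(-26.9) + f_C·(-64.4) = -24.6 − (-5.407) = -19.193
Substitute f_C = 0.483 − f_A:
f_A·(-26.9 − -64.4) = -19.193 − 0.483×(-64.4) = 11.912
f_A = 11.912 / 37.5 = 0.3177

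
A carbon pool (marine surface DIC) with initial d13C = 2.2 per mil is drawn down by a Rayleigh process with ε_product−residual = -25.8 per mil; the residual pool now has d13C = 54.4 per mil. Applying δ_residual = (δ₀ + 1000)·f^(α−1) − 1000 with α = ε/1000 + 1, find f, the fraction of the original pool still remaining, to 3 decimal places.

0.140

α − 1 = ε/1000 = -0.0258
(δ_res + 1000)/(δ₀ + 1000) = (54.4 + 1000)/(2.2 + 1000) = 1054.4/1002.2 = 1.052085
f = 1.052085^(1/-0.0258) = exp(ln(1.052085)/-0.0258) = exp(0.05077/-0.0258)
f = exp(-1.9680) = 0.1397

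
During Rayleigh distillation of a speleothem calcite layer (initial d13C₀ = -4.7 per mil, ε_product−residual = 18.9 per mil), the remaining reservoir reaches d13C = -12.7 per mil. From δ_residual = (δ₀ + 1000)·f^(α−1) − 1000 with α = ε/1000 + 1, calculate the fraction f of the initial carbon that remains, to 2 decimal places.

α − 1 = ε/1000 = 0.0189
(δ_res + 1000)/(δ₀ + 1000) = (-12.7 + 1000)/(-4.7 + 1000) = 987.3/995.3 = 0.991962
f = 0.991962^(1/0.0189) = exp(ln(0.991962)/0.0189) = exp(-0.00807/0.0189)
f = exp(-0.4270) = 0.6525

0.65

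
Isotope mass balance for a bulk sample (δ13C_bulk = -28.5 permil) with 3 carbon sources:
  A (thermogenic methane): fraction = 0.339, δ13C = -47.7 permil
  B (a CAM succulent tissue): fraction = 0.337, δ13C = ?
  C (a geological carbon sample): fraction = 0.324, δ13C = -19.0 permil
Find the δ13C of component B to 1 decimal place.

Isotope mass balance: δ_bulk = Σ fᵢ·δᵢ.
-28.5 = 0.339×(-47.7) + 0.337×δ_B + 0.324×(-19.0)
0.337·δ_B = -28.5 − (-22.326) = -6.174
δ_B = -6.174 / 0.337 = -18.32 permil

-18.3 permil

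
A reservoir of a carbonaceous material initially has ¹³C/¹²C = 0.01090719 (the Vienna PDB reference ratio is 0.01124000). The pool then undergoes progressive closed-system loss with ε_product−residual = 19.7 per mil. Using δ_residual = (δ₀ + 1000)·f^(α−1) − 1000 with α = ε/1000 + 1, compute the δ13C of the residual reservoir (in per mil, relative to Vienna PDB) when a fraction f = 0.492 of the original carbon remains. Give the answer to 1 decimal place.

δ₀ = (0.01090719/0.01124000 − 1)×1000 = (0.970391 − 1)×1000 = -29.609 per mil
α − 1 = ε/1000 = 0.0197
f^(α−1) = 0.492^(0.0197) = 0.986124
δ_res = (-29.609 + 1000) × 0.986124 − 1000 = 956.926 − 1000 = -43.07 per mil

-43.1 per mil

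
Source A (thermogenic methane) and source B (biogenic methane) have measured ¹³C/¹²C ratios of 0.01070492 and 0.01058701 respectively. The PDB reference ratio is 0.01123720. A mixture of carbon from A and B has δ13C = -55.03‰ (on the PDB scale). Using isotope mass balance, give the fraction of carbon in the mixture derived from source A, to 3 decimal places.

δ_A = (0.01070492/0.01123720 − 1)×1000 = (0.952632 − 1)×1000 = -47.368‰
δ_B = (0.01058701/0.01123720 − 1)×1000 = (0.942140 − 1)×1000 = -57.860‰
f_A = (δ_mix − δ_B)/(δ_A − δ_B) = (-55.03 − (-57.860))/(-47.368 − (-57.860))
f_A = 2.830 / 10.493 = 0.2698

0.270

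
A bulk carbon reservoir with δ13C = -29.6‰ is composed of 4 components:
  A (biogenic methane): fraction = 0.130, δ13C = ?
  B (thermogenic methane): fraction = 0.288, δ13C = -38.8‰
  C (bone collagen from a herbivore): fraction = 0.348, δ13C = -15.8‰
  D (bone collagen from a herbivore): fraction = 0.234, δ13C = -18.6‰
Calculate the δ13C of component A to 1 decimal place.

Isotope mass balance: δ_bulk = Σ fᵢ·δᵢ.
-29.6 = 0.130×δ_A + 0.288×(-38.8) + 0.348×(-15.8) + 0.234×(-18.6)
0.130·δ_A = -29.6 − (-21.025) = -8.575
δ_A = -8.575 / 0.130 = -65.96‰

-66.0‰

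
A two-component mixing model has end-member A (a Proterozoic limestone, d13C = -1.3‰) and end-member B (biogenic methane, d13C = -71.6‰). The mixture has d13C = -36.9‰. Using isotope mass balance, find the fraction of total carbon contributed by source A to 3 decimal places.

δ_mix = f_A·δ_A + (1 − f_A)·δ_B  ⇒  f_A = (δ_mix − δ_B)/(δ_A − δ_B)
f_A = (-36.9 − (-71.6)) / (-1.3 − (-71.6))
f_A = 34.7 / 70.3 = 0.4936

0.494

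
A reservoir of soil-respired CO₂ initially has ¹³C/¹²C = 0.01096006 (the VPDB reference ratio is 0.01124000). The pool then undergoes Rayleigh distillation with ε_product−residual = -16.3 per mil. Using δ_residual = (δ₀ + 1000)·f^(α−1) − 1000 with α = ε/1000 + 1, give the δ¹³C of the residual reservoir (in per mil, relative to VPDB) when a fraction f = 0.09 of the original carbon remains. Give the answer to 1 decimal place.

δ₀ = (0.01096006/0.01124000 − 1)×1000 = (0.975094 − 1)×1000 = -24.906 per mil
α − 1 = ε/1000 = -0.0163
f^(α−1) = 0.09^(-0.0163) = 1.040030
δ_res = (-24.906 + 1000) × 1.040030 − 1000 = 1014.127 − 1000 = 14.13 per mil

14.1 per mil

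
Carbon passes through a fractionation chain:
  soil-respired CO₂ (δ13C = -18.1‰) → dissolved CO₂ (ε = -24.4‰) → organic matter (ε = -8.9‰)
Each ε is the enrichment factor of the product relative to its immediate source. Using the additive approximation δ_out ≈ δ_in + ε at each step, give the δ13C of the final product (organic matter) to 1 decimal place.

-51.4‰

step 1: δ ≈ -18.1 + (-24.4) = -42.5‰
step 2: δ ≈ -42.5 + (-8.9) = -51.4‰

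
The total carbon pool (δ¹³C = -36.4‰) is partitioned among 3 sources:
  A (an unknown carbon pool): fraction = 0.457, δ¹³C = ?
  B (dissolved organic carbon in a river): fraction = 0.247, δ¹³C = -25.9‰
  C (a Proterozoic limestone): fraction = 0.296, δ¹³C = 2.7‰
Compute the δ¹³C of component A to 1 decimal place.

-67.4‰

Isotope mass balance: δ_bulk = Σ fᵢ·δᵢ.
-36.4 = 0.457×δ_A + 0.247×(-25.9) + 0.296×(2.7)
0.457·δ_A = -36.4 − (-5.598) = -30.802
δ_A = -30.802 / 0.457 = -67.40‰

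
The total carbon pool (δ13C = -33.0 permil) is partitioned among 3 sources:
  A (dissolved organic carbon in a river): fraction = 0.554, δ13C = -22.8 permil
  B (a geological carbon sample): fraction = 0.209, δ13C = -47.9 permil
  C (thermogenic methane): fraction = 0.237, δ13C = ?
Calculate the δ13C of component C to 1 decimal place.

-43.7 permil

Isotope mass balance: δ_bulk = Σ fᵢ·δᵢ.
-33.0 = 0.554×(-22.8) + 0.209×(-47.9) + 0.237×δ_C
0.237·δ_C = -33.0 − (-22.642) = -10.358
δ_C = -10.358 / 0.237 = -43.70 permil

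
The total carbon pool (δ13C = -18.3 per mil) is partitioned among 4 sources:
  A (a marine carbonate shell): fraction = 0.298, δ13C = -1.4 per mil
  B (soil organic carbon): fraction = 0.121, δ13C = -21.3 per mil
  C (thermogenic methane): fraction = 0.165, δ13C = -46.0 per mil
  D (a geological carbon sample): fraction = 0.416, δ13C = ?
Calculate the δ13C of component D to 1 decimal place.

-18.5 per mil

Isotope mass balance: δ_bulk = Σ fᵢ·δᵢ.
-18.3 = 0.298×(-1.4) + 0.121×(-21.3) + 0.165×(-46.0) + 0.416×δ_D
0.416·δ_D = -18.3 − (-10.585) = -7.716
δ_D = -7.716 / 0.416 = -18.55 per mil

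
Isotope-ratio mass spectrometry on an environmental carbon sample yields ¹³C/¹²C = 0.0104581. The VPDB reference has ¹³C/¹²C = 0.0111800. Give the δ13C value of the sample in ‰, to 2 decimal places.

δ13C = (R_sample / R_standard − 1) × 1000
R_sample / R_standard = 0.0104581 / 0.0111800 = 0.935429
δ13C = (0.935429 − 1) × 1000 = -64.571‰

-64.57‰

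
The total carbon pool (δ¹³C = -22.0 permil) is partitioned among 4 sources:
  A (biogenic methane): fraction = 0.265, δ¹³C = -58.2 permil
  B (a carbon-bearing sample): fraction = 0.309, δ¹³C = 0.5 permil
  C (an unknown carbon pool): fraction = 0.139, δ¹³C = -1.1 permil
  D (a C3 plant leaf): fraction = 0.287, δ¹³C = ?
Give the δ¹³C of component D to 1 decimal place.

Isotope mass balance: δ_bulk = Σ fᵢ·δᵢ.
-22.0 = 0.265×(-58.2) + 0.309×(0.5) + 0.139×(-1.1) + 0.287×δ_D
0.287·δ_D = -22.0 − (-15.421) = -6.579
δ_D = -6.579 / 0.287 = -22.92 permil

-22.9 permil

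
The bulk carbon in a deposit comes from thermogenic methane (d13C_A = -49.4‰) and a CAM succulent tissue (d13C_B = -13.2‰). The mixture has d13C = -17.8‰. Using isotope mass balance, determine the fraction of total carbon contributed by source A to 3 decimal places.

δ_mix = f_A·δ_A + (1 − f_A)·δ_B  ⇒  f_A = (δ_mix − δ_B)/(δ_A − δ_B)
f_A = (-17.8 − (-13.2)) / (-49.4 − (-13.2))
f_A = -4.6 / -36.2 = 0.1271

0.127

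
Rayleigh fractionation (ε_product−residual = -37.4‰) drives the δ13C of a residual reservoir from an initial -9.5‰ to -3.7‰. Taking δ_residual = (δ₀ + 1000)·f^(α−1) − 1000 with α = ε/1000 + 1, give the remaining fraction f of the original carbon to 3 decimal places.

α − 1 = ε/1000 = -0.0374
(δ_res + 1000)/(δ₀ + 1000) = (-3.7 + 1000)/(-9.5 + 1000) = 996.3/990.5 = 1.005856
f = 1.005856^(1/-0.0374) = exp(ln(1.005856)/-0.0374) = exp(0.00584/-0.0374)
f = exp(-0.1561) = 0.8555

0.855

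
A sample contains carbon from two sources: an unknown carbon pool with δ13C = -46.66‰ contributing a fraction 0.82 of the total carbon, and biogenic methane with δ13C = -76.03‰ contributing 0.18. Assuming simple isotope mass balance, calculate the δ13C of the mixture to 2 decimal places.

-51.95‰

δ_mix = f_A·δ_A + f_B·δ_B
δ_mix = 0.82 × (-46.66) + 0.18 × (-76.03)
δ_mix = -38.261 + -13.685 = -51.947‰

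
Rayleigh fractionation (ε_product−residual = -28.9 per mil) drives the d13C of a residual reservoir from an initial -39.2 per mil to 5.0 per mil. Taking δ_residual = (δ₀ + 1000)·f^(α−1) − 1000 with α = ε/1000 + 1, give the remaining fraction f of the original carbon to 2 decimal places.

0.21

α − 1 = ε/1000 = -0.0289
(δ_res + 1000)/(δ₀ + 1000) = (5.0 + 1000)/(-39.2 + 1000) = 1005.0/960.8 = 1.046003
f = 1.046003^(1/-0.0289) = exp(ln(1.046003)/-0.0289) = exp(0.04498/-0.0289)
f = exp(-1.5563) = 0.2109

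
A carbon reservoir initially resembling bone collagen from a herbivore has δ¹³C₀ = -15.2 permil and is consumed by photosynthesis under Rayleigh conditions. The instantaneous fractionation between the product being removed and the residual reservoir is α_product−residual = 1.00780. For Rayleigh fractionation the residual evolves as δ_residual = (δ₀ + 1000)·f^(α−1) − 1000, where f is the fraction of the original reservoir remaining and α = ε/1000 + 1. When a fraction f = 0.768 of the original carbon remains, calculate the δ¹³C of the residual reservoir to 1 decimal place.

-17.2 permil

Rayleigh residual: δ_res = (δ₀ + 1000)·f^(α−1) − 1000
α − 1 = 0.00780
f^(α−1) = 0.768^(0.00780) = 0.997943
δ_res = (-15.2 + 1000) × 0.997943 − 1000 = 982.774 − 1000 = -17.23 permil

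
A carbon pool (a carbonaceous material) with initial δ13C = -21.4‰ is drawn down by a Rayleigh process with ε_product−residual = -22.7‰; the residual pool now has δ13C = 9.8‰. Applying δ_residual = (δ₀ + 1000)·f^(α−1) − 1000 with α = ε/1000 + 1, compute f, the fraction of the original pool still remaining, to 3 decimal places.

0.251

α − 1 = ε/1000 = -0.0227
(δ_res + 1000)/(δ₀ + 1000) = (9.8 + 1000)/(-21.4 + 1000) = 1009.8/978.6 = 1.031882
f = 1.031882^(1/-0.0227) = exp(ln(1.031882)/-0.0227) = exp(0.03138/-0.0227)
f = exp(-1.3826) = 0.2509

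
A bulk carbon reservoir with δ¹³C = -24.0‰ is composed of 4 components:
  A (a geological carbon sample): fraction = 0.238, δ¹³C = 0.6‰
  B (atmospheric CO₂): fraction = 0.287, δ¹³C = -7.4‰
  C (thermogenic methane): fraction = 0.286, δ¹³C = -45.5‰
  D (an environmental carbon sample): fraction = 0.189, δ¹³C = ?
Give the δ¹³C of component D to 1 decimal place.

-47.7‰

Isotope mass balance: δ_bulk = Σ fᵢ·δᵢ.
-24.0 = 0.238×(0.6) + 0.287×(-7.4) + 0.286×(-45.5) + 0.189×δ_D
0.189·δ_D = -24.0 − (-14.994) = -9.006
δ_D = -9.006 / 0.189 = -47.65‰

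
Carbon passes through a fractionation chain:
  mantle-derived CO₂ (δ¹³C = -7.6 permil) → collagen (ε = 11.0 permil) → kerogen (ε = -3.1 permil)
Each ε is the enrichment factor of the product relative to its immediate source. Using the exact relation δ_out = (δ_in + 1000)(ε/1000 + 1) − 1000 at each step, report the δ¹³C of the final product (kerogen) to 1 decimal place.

step 1: δ = (-7.60 + 1000)·(11.0/1000 + 1) − 1000 = 3.32 permil
step 2: δ = (3.32 + 1000)·(-3.1/1000 + 1) − 1000 = 0.21 permil

0.2 permil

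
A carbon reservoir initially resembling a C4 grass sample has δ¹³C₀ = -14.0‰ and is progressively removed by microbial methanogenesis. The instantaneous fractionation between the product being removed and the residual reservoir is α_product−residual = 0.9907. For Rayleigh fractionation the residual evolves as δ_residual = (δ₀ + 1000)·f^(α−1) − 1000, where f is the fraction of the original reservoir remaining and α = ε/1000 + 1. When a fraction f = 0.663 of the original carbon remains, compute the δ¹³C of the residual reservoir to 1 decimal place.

Rayleigh residual: δ_res = (δ₀ + 1000)·f^(α−1) − 1000
α − 1 = -0.00930
f^(α−1) = 0.663^(-0.00930) = 1.003829
δ_res = (-14.0 + 1000) × 1.003829 − 1000 = 989.776 − 1000 = -10.22‰

-10.2‰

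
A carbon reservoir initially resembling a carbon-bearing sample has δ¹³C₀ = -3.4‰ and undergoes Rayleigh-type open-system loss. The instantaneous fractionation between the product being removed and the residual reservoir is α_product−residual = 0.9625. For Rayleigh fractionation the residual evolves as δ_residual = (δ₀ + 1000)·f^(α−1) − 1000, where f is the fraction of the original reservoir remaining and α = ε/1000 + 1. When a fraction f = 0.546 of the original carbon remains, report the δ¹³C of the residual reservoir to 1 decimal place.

19.5‰

Rayleigh residual: δ_res = (δ₀ + 1000)·f^(α−1) − 1000
α − 1 = -0.03750
f^(α−1) = 0.546^(-0.03750) = 1.022952
δ_res = (-3.4 + 1000) × 1.022952 − 1000 = 1019.474 − 1000 = 19.47‰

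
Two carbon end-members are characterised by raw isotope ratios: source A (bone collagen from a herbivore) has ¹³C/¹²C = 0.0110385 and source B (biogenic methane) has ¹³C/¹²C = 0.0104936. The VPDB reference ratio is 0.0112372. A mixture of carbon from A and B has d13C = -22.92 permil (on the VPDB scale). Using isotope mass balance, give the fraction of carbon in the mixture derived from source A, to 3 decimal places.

δ_A = (0.0110385/0.0112372 − 1)×1000 = (0.982318 − 1)×1000 = -17.682 permil
δ_B = (0.0104936/0.0112372 − 1)×1000 = (0.933827 − 1)×1000 = -66.173 permil
f_A = (δ_mix − δ_B)/(δ_A − δ_B) = (-22.92 − (-66.173))/(-17.682 − (-66.173))
f_A = 43.253 / 48.491 = 0.8920

0.892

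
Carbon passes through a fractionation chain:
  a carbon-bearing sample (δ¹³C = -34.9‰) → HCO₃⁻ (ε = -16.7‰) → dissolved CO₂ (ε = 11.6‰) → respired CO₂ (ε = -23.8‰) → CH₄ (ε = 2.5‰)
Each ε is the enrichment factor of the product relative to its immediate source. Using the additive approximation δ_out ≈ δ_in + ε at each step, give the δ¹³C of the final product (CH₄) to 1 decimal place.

step 1: δ ≈ -34.9 + (-16.7) = -51.6‰
step 2: δ ≈ -51.6 + (11.6) = -40.0‰
step 3: δ ≈ -40.0 + (-23.8) = -63.8‰
step 4: δ ≈ -63.8 + (2.5) = -61.3‰

-61.3‰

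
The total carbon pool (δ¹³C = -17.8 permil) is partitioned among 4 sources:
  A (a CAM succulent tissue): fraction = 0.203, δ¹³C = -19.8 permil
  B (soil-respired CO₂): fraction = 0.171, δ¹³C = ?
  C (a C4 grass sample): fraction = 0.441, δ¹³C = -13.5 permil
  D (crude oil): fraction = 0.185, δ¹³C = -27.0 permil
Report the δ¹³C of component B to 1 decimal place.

Isotope mass balance: δ_bulk = Σ fᵢ·δᵢ.
-17.8 = 0.203×(-19.8) + 0.171×δ_B + 0.441×(-13.5) + 0.185×(-27.0)
0.171·δ_B = -17.8 − (-14.968) = -2.832
δ_B = -2.832 / 0.171 = -16.56 permil

-16.6 permil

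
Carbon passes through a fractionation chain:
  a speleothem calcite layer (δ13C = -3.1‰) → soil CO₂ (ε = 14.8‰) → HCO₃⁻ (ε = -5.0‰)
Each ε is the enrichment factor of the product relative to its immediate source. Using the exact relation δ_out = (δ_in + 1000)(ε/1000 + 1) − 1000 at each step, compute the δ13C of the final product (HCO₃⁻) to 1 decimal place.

6.6‰

step 1: δ = (-3.10 + 1000)·(14.8/1000 + 1) − 1000 = 11.65‰
step 2: δ = (11.65 + 1000)·(-5.0/1000 + 1) − 1000 = 6.60‰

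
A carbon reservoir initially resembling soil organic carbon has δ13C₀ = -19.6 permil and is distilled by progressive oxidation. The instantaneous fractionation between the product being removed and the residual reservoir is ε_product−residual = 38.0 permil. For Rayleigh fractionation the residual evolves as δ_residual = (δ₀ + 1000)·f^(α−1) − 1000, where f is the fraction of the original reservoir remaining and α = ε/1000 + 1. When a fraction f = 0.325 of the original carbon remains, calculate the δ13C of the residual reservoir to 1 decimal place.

Rayleigh residual: δ_res = (δ₀ + 1000)·f^(α−1) − 1000
α = ε/1000 + 1 = 1.03800, so α − 1 = 0.03800
f^(α−1) = 0.325^(0.03800) = 0.958190
δ_res = (-19.6 + 1000) × 0.958190 − 1000 = 939.409 − 1000 = -60.59 permil

-60.6 permil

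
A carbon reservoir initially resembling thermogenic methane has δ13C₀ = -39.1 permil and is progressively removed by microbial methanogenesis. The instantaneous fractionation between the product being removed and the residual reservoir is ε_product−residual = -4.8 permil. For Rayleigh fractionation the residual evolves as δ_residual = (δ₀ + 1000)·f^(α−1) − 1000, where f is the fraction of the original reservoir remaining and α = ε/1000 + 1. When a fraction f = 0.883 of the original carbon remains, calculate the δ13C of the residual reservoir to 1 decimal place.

-38.5 permil

Rayleigh residual: δ_res = (δ₀ + 1000)·f^(α−1) − 1000
α = ε/1000 + 1 = 0.99520, so α − 1 = -0.00480
f^(α−1) = 0.883^(-0.00480) = 1.000597
δ_res = (-39.1 + 1000) × 1.000597 − 1000 = 961.474 − 1000 = -38.53 permil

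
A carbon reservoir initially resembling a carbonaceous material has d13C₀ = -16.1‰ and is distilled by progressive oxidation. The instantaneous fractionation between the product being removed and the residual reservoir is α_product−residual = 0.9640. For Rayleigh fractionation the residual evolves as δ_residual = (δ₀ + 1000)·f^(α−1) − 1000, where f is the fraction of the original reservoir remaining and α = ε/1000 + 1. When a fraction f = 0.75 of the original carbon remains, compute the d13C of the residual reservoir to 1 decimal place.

Rayleigh residual: δ_res = (δ₀ + 1000)·f^(α−1) − 1000
α − 1 = -0.03600
f^(α−1) = 0.75^(-0.03600) = 1.010410
δ_res = (-16.1 + 1000) × 1.010410 − 1000 = 994.143 − 1000 = -5.86‰

-5.9‰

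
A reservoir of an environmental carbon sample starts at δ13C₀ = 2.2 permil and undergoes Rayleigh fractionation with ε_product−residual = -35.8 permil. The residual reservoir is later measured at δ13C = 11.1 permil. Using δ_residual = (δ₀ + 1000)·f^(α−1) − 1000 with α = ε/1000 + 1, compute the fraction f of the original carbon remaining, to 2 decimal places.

α − 1 = ε/1000 = -0.0358
(δ_res + 1000)/(δ₀ + 1000) = (11.1 + 1000)/(2.2 + 1000) = 1011.1/1002.2 = 1.008880
f = 1.008880^(1/-0.0358) = exp(ln(1.008880)/-0.0358) = exp(0.00884/-0.0358)
f = exp(-0.2470) = 0.7812

0.78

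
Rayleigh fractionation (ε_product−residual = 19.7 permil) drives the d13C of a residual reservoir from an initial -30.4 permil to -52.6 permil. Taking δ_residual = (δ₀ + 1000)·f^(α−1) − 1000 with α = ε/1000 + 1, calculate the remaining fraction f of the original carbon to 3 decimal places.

α − 1 = ε/1000 = 0.0197
(δ_res + 1000)/(δ₀ + 1000) = (-52.6 + 1000)/(-30.4 + 1000) = 947.4/969.6 = 0.977104
f = 0.977104^(1/0.0197) = exp(ln(0.977104)/0.0197) = exp(-0.02316/0.0197)
f = exp(-1.1757) = 0.3086

0.309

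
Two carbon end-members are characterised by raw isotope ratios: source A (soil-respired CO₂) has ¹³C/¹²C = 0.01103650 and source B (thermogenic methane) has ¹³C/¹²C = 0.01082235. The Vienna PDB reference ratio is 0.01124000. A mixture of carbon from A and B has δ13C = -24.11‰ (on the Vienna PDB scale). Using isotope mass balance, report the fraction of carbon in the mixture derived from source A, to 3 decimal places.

δ_A = (0.01103650/0.01124000 − 1)×1000 = (0.981895 − 1)×1000 = -18.105‰
δ_B = (0.01082235/0.01124000 − 1)×1000 = (0.962843 − 1)×1000 = -37.157‰
f_A = (δ_mix − δ_B)/(δ_A − δ_B) = (-24.11 − (-37.157))/(-18.105 − (-37.157))
f_A = 13.047 / 19.052 = 0.6848

0.685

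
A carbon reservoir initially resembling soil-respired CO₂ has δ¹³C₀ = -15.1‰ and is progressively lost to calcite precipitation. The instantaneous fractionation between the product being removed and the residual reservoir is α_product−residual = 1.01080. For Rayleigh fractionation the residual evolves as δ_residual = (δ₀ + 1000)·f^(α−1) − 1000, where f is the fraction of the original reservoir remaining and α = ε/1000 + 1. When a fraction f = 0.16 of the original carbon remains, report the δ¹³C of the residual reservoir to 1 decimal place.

-34.4‰

Rayleigh residual: δ_res = (δ₀ + 1000)·f^(α−1) − 1000
α − 1 = 0.01080
f^(α−1) = 0.16^(0.01080) = 0.980403
δ_res = (-15.1 + 1000) × 0.980403 − 1000 = 965.599 − 1000 = -34.40‰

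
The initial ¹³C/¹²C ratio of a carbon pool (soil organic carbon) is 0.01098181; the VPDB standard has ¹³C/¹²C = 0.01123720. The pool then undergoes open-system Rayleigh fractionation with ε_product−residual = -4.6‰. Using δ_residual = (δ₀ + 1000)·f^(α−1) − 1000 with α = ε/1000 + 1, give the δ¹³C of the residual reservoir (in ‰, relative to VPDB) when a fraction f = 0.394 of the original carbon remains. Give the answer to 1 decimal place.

δ₀ = (0.01098181/0.01123720 − 1)×1000 = (0.977273 − 1)×1000 = -22.727‰
α − 1 = ε/1000 = -0.0046
f^(α−1) = 0.394^(-0.0046) = 1.004294
δ_res = (-22.727 + 1000) × 1.004294 − 1000 = 981.469 − 1000 = -18.53‰

-18.5‰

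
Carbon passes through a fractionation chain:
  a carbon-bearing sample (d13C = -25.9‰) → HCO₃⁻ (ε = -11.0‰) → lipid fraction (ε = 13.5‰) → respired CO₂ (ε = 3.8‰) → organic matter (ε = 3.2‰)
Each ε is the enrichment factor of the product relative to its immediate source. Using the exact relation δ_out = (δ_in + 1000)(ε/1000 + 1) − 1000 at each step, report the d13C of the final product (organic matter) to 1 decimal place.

-16.8‰

step 1: δ = (-25.90 + 1000)·(-11.0/1000 + 1) − 1000 = -36.62‰
step 2: δ = (-36.62 + 1000)·(13.5/1000 + 1) − 1000 = -23.61‰
step 3: δ = (-23.61 + 1000)·(3.8/1000 + 1) − 1000 = -19.90‰
step 4: δ = (-19.90 + 1000)·(3.2/1000 + 1) − 1000 = -16.76‰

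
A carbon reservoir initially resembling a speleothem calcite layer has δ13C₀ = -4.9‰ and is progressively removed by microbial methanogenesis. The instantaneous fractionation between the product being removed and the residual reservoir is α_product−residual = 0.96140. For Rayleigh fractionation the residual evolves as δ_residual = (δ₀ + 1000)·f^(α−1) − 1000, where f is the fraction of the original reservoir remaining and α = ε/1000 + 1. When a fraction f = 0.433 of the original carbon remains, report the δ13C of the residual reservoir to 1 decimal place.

Rayleigh residual: δ_res = (δ₀ + 1000)·f^(α−1) − 1000
α − 1 = -0.03860
f^(α−1) = 0.433^(-0.03860) = 1.032836
δ_res = (-4.9 + 1000) × 1.032836 − 1000 = 1027.776 − 1000 = 27.78‰

27.8‰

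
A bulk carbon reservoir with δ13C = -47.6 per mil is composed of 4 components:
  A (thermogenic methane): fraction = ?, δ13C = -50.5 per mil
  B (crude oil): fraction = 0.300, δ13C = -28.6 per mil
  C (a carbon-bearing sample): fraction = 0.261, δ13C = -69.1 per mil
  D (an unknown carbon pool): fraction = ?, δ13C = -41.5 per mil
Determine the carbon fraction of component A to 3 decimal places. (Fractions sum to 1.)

0.307

Let f_A and f_D be the unknown fractions; fractions sum to 1 so f_A + f_D = 0.439.
Mass balance: Σ fᵢ·δᵢ = δ_bulk ⇒ f_A·(-50.5) + f_D·(-41.5) = -47.6 − (-26.615) = -20.985
Substitute f_D = 0.439 − f_A:
f_A·(-50.5 − -41.5) = -20.985 − 0.439×(-41.5) = -2.766
f_A = -2.766 / -9.0 = 0.3074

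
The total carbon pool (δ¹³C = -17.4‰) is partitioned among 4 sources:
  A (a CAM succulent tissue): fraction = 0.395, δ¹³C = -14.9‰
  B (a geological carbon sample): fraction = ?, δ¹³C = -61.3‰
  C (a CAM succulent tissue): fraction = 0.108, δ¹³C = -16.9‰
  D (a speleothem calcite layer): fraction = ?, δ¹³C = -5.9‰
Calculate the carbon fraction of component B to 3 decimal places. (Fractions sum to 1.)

Let f_B and f_D be the unknown fractions; fractions sum to 1 so f_B + f_D = 0.497.
Mass balance: Σ fᵢ·δᵢ = δ_bulk ⇒ f_B·(-61.3) + f_D·(-5.9) = -17.4 − (-7.711) = -9.689
Substitute f_D = 0.497 − f_B:
f_B·(-61.3 − -5.9) = -9.689 − 0.497×(-5.9) = -6.757
f_B = -6.757 / -55.4 = 0.1220

0.122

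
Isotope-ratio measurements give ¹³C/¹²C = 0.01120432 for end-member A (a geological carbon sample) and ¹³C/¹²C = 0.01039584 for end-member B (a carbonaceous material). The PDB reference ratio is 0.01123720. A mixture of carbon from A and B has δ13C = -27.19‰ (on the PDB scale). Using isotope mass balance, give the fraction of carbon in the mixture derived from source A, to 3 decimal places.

δ_A = (0.01120432/0.01123720 − 1)×1000 = (0.997074 − 1)×1000 = -2.926‰
δ_B = (0.01039584/0.01123720 − 1)×1000 = (0.925127 − 1)×1000 = -74.873‰
f_A = (δ_mix − δ_B)/(δ_A − δ_B) = (-27.19 − (-74.873))/(-2.926 − (-74.873))
f_A = 47.683 / 71.947 = 0.6628

0.663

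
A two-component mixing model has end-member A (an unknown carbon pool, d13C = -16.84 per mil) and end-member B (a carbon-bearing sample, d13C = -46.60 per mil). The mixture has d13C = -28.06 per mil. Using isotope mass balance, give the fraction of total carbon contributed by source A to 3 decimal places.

δ_mix = f_A·δ_A + (1 − f_A)·δ_B  ⇒  f_A = (δ_mix − δ_B)/(δ_A − δ_B)
f_A = (-28.06 − (-46.60)) / (-16.84 − (-46.60))
f_A = 18.54 / 29.76 = 0.6230

0.623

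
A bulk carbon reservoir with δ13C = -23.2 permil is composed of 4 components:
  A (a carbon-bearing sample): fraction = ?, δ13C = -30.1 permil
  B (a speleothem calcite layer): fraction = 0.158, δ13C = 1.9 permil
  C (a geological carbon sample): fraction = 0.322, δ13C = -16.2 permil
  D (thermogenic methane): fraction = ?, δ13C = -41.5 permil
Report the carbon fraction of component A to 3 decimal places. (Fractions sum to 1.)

Let f_A and f_D be the unknown fractions; fractions sum to 1 so f_A + f_D = 0.520.
Mass balance: Σ fᵢ·δᵢ = δ_bulk ⇒ f_A·(-30.1) + f_D·(-41.5) = -23.2 − (-4.916) = -18.284
Substitute f_D = 0.520 − f_A:
f_A·(-30.1 − -41.5) = -18.284 − 0.520×(-41.5) = 3.296
f_A = 3.296 / 11.4 = 0.2891

0.289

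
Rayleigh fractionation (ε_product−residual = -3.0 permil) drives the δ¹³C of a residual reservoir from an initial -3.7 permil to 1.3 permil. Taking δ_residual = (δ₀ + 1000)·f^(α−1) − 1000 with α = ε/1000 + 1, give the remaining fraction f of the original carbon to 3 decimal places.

α − 1 = ε/1000 = -0.0030
(δ_res + 1000)/(δ₀ + 1000) = (1.3 + 1000)/(-3.7 + 1000) = 1001.3/996.3 = 1.005019
f = 1.005019^(1/-0.0030) = exp(ln(1.005019)/-0.0030) = exp(0.00501/-0.0030)
f = exp(-1.6687) = 0.1885

0.188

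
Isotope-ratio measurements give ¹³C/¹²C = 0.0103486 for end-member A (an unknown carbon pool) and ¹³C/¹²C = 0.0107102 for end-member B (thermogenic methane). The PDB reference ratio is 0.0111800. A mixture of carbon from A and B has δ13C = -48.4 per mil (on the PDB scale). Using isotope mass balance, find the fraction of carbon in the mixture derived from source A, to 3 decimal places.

0.197

δ_A = (0.0103486/0.0111800 − 1)×1000 = (0.925635 − 1)×1000 = -74.365 per mil
δ_B = (0.0107102/0.0111800 − 1)×1000 = (0.957979 − 1)×1000 = -42.021 per mil
f_A = (δ_mix − δ_B)/(δ_A − δ_B) = (-48.4 − (-42.021))/(-74.365 − (-42.021))
f_A = -6.379 / -32.343 = 0.1972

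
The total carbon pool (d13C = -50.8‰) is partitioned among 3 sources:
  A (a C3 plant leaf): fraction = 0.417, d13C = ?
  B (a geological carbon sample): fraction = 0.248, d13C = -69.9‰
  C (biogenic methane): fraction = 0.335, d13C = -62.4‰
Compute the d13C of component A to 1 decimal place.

Isotope mass balance: δ_bulk = Σ fᵢ·δᵢ.
-50.8 = 0.417×δ_A + 0.248×(-69.9) + 0.335×(-62.4)
0.417·δ_A = -50.8 − (-38.239) = -12.561
δ_A = -12.561 / 0.417 = -30.12‰

-30.1‰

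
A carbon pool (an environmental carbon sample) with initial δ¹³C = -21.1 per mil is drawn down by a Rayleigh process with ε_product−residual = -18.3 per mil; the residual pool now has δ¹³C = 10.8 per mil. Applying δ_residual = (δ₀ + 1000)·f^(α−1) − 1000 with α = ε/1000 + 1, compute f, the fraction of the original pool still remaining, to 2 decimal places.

α − 1 = ε/1000 = -0.0183
(δ_res + 1000)/(δ₀ + 1000) = (10.8 + 1000)/(-21.1 + 1000) = 1010.8/978.9 = 1.032588
f = 1.032588^(1/-0.0183) = exp(ln(1.032588)/-0.0183) = exp(0.03207/-0.0183)
f = exp(-1.7523) = 0.1734

0.17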